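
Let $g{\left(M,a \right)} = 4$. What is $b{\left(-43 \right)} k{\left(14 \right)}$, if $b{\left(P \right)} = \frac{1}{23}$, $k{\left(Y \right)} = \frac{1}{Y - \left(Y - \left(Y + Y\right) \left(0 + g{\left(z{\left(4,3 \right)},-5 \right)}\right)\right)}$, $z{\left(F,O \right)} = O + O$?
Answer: $\frac{1}{2576} \approx 0.0003882$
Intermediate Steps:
$z{\left(F,O \right)} = 2 O$
$k{\left(Y \right)} = \frac{1}{8 Y}$ ($k{\left(Y \right)} = \frac{1}{Y - \left(Y - \left(Y + Y\right) \left(0 + 4\right)\right)} = \frac{1}{Y - \left(Y - 2 Y 4\right)} = \frac{1}{Y + \left(8 Y - Y\right)} = \frac{1}{Y + 7 Y} = \frac{1}{8 Y}$)
$b{\left(P \right)} = \frac{1}{23}$
$b{\left(-43 \right)} k{\left(14 \right)} = \frac{\frac{1}{8} \cdot \frac{1}{14}}{23} = \frac{1}{23} \cdot \frac{1}{112} = \frac{1}{2576}$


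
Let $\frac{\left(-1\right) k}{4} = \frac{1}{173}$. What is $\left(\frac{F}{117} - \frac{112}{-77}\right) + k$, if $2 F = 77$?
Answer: $\frac{783947}{445302} \approx 1.7605$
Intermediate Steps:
$k = - \frac{4}{173} \approx -0.023121$
$F = \frac{77}{2}$ ($F = \frac{1}{2} \cdot 77 = \frac{77}{2} \approx 38.5$)
$\left(\frac{F}{117} - \frac{112}{-77}\right) + k = \left(\frac{77}{2 \cdot 117} - \frac{112}{-77}\right) - \frac{4}{173} = \left(\frac{77}{2} \cdot \frac{1}{117} - - \frac{16}{11}\right) - \frac{4}{173} = \left(\frac{77}{234} + \frac{16}{11}\right) - \frac{4}{173} = \frac{4591}{2574} - \frac{4}{173} = \frac{783947}{445302}$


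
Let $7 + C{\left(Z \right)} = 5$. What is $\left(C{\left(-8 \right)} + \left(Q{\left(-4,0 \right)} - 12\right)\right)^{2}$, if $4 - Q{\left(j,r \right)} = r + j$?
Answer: $36$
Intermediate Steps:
$Q{\left(j,r \right)} = 4 - j - r$ ($Q{\left(j,r \right)} = 4 - \left(r + j\right) = 4 - \left(j + r\right) = 4 - j - r$)
$C{\left(Z \right)} = -2$ ($C{\left(Z \right)} = -7 + 5 = -2$)
$\left(C{\left(-8 \right)} + \left(Q{\left(-4,0 \right)} - 12\right)\right)^{2} = \left(-2 - 4\right)^{2} = \left(-6\right)^{2} = 36$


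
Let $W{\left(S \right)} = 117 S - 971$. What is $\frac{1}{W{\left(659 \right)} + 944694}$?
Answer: $\frac{1}{1020826} \approx 9.796 \cdot 10^{-7}$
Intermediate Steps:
$W{\left(S \right)} = -971 + 117 S$
$\frac{1}{W{\left(659 \right)} + 944694} = \frac{1}{\left(-971 + 117 \cdot 659\right) + 944694} = \frac{1}{\left(-971 + 77103\right) + 944694} = \frac{1}{76132 + 944694} = \frac{1}{1020826}$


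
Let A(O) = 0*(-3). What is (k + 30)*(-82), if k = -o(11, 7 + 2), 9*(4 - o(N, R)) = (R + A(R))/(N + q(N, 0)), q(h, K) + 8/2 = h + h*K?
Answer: -19229/9 ≈ -2136.6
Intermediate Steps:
q(h, K) = -4 + h + K*h (q(h, K) = -4 + (h + h*K) = -4 + (h + K*h) = -4 + h + K*h)
A(O) = 0
o(N, R) = 4 - R/(9*(-4 + 2*N)) (o(N, R) = 4 - (R + 0)/(9*(N + (-4 + N + 0*N))) = 4 - R/(9*(N + (-4 + N + 0))) = 4 - R/(9*(N + (-4 + N))) = 4 - R/(9*(-4 + 2*N)))
k = -71/18 (k = -(-144 - (7 + 2) + 72*11)/(18*(-2 + 11)) = -(-144 - 1*9 + 792)/(18*9) = -(-144 - 9 + 792)/(18*9) = -639/(18*9) = -1*71/18 = -71/18 ≈ -3.9444)
(k + 30)*(-82) = (-71/18 + 30)*(-82) = (469/18)*(-82) = -19229/9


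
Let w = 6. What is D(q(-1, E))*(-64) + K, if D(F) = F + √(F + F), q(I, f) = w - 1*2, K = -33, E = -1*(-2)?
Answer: -289 - 128*√2 ≈ -470.02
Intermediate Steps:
E = 2
q(I, f) = 4 (q(I, f) = 6 - 1*2 = 6 - 2 = 4)
D(F) = F + √2*√F (D(F) = F + √(2*F) = F + √2*√F)
D(q(-1, E))*(-64) + K = (4 + √2*√4)*(-64) - 33 = (4 + √2*2)*(-64) - 33 = (4 + 2*√2)*(-64) - 33 = (-256 - 128*√2) - 33 = -289 - 128*√2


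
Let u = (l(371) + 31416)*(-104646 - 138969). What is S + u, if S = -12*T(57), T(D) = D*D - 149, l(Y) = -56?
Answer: -7639803600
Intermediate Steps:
T(D) = -149 + D**2 (T(D) = D**2 - 149 = -149 + D**2)
S = -37200 (S = -12*(-149 + 57**2) = -12*(-149 + 3249) = -12*3100 = -37200)
u = -7639766400 (u = (-56 + 31416)*(-104646 - 138969) = 31360*(-243615) = -7639766400)
S + u = -37200 - 7639766400 = -7639803600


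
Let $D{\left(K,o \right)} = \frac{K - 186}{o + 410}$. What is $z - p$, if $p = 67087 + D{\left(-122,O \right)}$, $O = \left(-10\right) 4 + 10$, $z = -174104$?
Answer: $- \frac{22913068}{95} \approx -2.4119 \cdot 10^{5}$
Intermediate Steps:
$O = -30$ ($O = -40 + 10 = -30$)
$D{\left(K,o \right)} = \frac{-186 + K}{410 + o}$
$p = \frac{6373188}{95}$ ($p = 67087 + \frac{-186 - 122}{410 - 30} = 67087 + \frac{1}{380} \left(-308\right) = 67087 - \frac{77}{95} = \frac{6373188}{95} \approx 67086.0$)
$z - p = -174104 - \frac{6373188}{95} = - \frac{22913068}{95}$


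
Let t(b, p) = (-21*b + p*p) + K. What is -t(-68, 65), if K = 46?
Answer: -5699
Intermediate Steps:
t(b, p) = 46 + p**2 - 21*b (t(b, p) = (-21*b + p*p) + 46 = (-21*b + p**2) + 46 = (p**2 - 21*b) + 46 = 46 + p**2 - 21*b)
-t(-68, 65) = -(46 + 65**2 - 21*(-68)) = -(46 + 4225 + 1428) = -1*5699 = -5699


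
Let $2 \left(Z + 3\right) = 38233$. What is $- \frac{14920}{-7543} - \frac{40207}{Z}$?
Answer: $- \frac{36215962}{288346261} \approx -0.1256$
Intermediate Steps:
$Z = \frac{38227}{2}$ ($Z = -3 + \frac{1}{2} \cdot 38233 = -3 + \frac{38233}{2} = \frac{38227}{2} \approx 19114.0$)
$- \frac{14920}{-7543} - \frac{40207}{Z} = - \frac{14920}{-7543} - \frac{40207}{\frac{38227}{2}} = \left(-14920\right) \left(- \frac{1}{7543}\right) - \frac{80414}{38227} = \frac{14920}{7543} - \frac{80414}{38227} = - \frac{36215962}{288346261}$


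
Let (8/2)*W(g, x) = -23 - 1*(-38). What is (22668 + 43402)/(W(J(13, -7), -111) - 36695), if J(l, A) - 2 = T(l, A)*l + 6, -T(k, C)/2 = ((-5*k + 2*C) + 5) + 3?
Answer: -52856/29353 ≈ -1.8007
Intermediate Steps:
T(k, C) = -16 - 4*C + 10*k (T(k, C) = -2*(((-5*k + 2*C) + 5) + 3) = -2*((5 - 5*k + 2*C) + 3) = -2*(8 - 5*k + 2*C) = -16 - 4*C + 10*k)
J(l, A) = 8 + l*(-16 - 4*A + 10*l) (J(l, A) = 2 + ((-16 - 4*A + 10*l)*l + 6) = 2 + (l*(-16 - 4*A + 10*l) + 6) = 2 + (6 + l*(-16 - 4*A + 10*l)) = 8 + l*(-16 - 4*A + 10*l))
W(g, x) = 15/4 (W(g, x) = (-23 - 1*(-38))/4 = (-23 + 38)/4 = (¼)*15 = 15/4)
(22668 + 43402)/(W(J(13, -7), -111) - 36695) = (22668 + 43402)/(15/4 - 36695) = 66070/(-146765/4) = 66070*(-4/146765) = -52856/29353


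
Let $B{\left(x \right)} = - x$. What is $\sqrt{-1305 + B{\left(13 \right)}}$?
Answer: $i \sqrt{1318} \approx 36.304 i$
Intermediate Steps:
$\sqrt{-1305 + B{\left(13 \right)}} = \sqrt{-1305 - 13} = \sqrt{-1318} = i \sqrt{1318}$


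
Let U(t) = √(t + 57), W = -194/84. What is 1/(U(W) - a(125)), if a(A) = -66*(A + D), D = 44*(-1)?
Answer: 224532/1200345775 - √96474/1200345775 ≈ 0.00018680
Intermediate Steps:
W = -97/42 (W = -194*1/84 = -97/42 ≈ -2.3095)
D = -44
a(A) = 2904 - 66*A (a(A) = -66*(A - 44) = -66*(-44 + A) = 2904 - 66*A)
U(t) = √(57 + t)
1/(U(W) - a(125)) = 1/(√(57 - 97/42) - (2904 - 66*125)) = 1/(√(2297/42) - (2904 - 8250)) = 1/(√96474/42 - 1*(-5346)) = 1/(√96474/42 + 5346) = 1/(5346 + √96474/42)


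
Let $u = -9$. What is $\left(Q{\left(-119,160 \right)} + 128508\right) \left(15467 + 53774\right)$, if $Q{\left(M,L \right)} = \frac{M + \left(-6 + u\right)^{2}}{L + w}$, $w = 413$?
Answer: $\frac{5098574190790}{573} \approx 8.898 \cdot 10^{9}$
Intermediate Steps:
$Q{\left(M,L \right)} = \frac{225 + M}{413 + L}$ ($Q{\left(M,L \right)} = \frac{M + \left(-6 - 9\right)^{2}}{L + 413} = \frac{M + \left(-15\right)^{2}}{413 + L} = \frac{M + 225}{413 + L} = \frac{225 + M}{413 + L}$)
$\left(Q{\left(-119,160 \right)} + 128508\right) \left(15467 + 53774\right) = \left(\frac{225 - 119}{413 + 160} + 128508\right) \left(15467 + 53774\right) = \left(\frac{1}{573} \cdot 106 + 128508\right) 69241 = \left(\frac{106}{573} + 128508\right) 69241 = \frac{73635190}{573} \cdot 69241 = \frac{5098574190790}{573}$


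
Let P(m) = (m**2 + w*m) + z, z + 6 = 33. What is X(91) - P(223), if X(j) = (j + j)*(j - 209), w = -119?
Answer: -44695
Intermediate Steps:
z = 27 (z = -6 + 33 = 27)
X(j) = 2*j*(-209 + j) (X(j) = (2*j)*(-209 + j) = 2*j*(-209 + j))
P(m) = 27 + m**2 - 119*m (P(m) = (m**2 - 119*m) + 27 = 27 + m**2 - 119*m)
X(91) - P(223) = 2*91*(-209 + 91) - (27 + 223**2 - 119*223) = 2*91*(-118) - (27 + 49729 - 26537) = -21476 - 1*23219 = -21476 - 23219 = -44695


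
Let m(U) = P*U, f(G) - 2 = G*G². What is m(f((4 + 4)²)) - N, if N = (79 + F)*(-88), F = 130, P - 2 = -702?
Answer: -183483808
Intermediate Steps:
P = -700 (P = 2 - 702 = -700)
f(G) = 2 + G³ (f(G) = 2 + G*G² = 2 + G³)
N = -18392 (N = (79 + 130)*(-88) = 209*(-88) = -18392)
m(U) = -700*U
m(f((4 + 4)²)) - N = -700*(2 + ((4 + 4)²)³) - 1*(-18392) = -700*(2 + (8²)³) + 18392 = -700*(2 + 64³) + 18392 = -700*(2 + 262144) + 18392 = -700*262146 + 18392 = -183502200 + 18392 = -183483808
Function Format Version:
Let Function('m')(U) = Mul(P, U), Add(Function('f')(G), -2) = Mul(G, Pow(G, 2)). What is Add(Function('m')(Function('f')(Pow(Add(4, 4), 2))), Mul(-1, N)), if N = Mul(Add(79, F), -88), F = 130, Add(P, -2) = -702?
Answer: -183483808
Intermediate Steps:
P = -700 (P = Add(2, -702) = -700)
Function('f')(G) = Add(2, Pow(G, 3)) (Function('f')(G) = Add(2, Mul(G, Pow(G, 2))) = Add(2, Pow(G, 3)))
N = -18392 (N = Mul(Add(79, 130), -88) = Mul(209, -88) = -18392)
Function('m')(U) = Mul(-700, U)
Add(Function('m')(Function('f')(Pow(Add(4, 4), 2))), Mul(-1, N)) = Add(Mul(-700, Add(2, Pow(Pow(Add(4, 4), 2), 3))), Mul(-1, -18392)) = Add(Mul(-700, Add(2, Pow(Pow(8, 2), 3))), 18392) = Add(Mul(-700, Add(2, Pow(64, 3))), 18392) = Add(Mul(-700, Add(2, 262144)), 18392) = Add(Mul(-700, 262146), 18392) = Add(-183502200, 18392) = -183483808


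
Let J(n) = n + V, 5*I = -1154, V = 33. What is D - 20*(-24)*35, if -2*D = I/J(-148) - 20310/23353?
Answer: 225582344444/13427975 ≈ 16799.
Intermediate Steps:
I = -1154/5 (I = (⅕)*(-1154) = -1154/5 ≈ -230.80)
J(n) = 33 + n (J(n) = n + 33 = 33 + n)
D = -7635556/13427975 (D = -(-1154/(5*(33 - 148)) - 20310/23353)/2 = -(-1154/5/(-115) - 20310*1/23353)/2 = -(-1154/5*(-1/115) - 20310/23353)/2 = -(1154/575 - 20310/23353)/2 = -½*15271112/13427975 = -7635556/13427975 ≈ -0.56863)
D - 20*(-24)*35 = -7635556/13427975 - 20*(-24)*35 = -7635556/13427975 + 480*35 = -7635556/13427975 + 16800 = 225582344444/13427975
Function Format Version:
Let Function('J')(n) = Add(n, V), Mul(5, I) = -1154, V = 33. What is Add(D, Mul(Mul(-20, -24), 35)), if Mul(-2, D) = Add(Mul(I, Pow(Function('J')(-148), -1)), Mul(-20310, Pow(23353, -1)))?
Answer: Rational(225582344444, 13427975) ≈ 16799.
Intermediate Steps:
I = Rational(-1154, 5) (I = Mul(Rational(1, 5), -1154) = Rational(-1154, 5) ≈ -230.80)
Function('J')(n) = Add(33, n) (Function('J')(n) = Add(n, 33) = Add(33, n))
D = Rational(-7635556, 13427975) (D = Mul(Rational(-1, 2), Add(Mul(Rational(-1154, 5), Pow(Add(33, -148), -1)), Mul(-20310, Pow(23353, -1)))) = Mul(Rational(-1, 2), Add(Mul(Rational(-1154, 5), Pow(-115, -1)), Mul(-20310, Rational(1, 23353)))) = Mul(Rational(-1, 2), Add(Mul(Rational(-1154, 5), Rational(-1, 115)), Rational(-20310, 23353))) = Mul(Rational(-1, 2), Add(Rational(1154, 575), Rational(-20310, 23353))) = Mul(Rational(-1, 2), Rational(15271112, 13427975)) = Rational(-7635556, 13427975) ≈ -0.56863)
Add(D, Mul(Mul(-20, -24), 35)) = Add(Rational(-7635556, 13427975), Mul(Mul(-20, -24), 35)) = Add(Rational(-7635556, 13427975), Mul(480, 35)) = Add(Rational(-7635556, 13427975), 16800) = Rational(225582344444, 13427975)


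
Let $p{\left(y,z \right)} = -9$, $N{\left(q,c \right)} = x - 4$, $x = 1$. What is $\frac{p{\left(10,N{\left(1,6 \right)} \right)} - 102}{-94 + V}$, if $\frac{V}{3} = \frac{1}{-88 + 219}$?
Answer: $\frac{14541}{12311} \approx 1.1811$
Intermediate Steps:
$N{\left(q,c \right)} = -3$ ($N{\left(q,c \right)} = 1 - 4 = -3$)
$V = \frac{3}{131}$ ($V = \frac{3}{-88 + 219} = \frac{3}{131} \approx 0.022901$)
$\frac{p{\left(10,N{\left(1,6 \right)} \right)} - 102}{-94 + V} = \frac{-9 - 102}{-94 + \frac{3}{131}} = - \frac{111}{- \frac{12311}{131}} = \left(-111\right) \left(- \frac{131}{12311}\right) = \frac{14541}{12311}$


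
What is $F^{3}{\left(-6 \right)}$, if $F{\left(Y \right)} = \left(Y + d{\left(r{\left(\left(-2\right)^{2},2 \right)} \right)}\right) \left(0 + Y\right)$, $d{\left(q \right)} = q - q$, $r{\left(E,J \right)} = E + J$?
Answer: $46656$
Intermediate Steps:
$d{\left(q \right)} = 0$
$F{\left(Y \right)} = Y^{2}$ ($F{\left(Y \right)} = \left(Y + 0\right) \left(0 + Y\right) = Y Y = Y^{2}$)
$F^{3}{\left(-6 \right)} = \left(\left(-6\right)^{2}\right)^{3} = 36^{3} = 46656$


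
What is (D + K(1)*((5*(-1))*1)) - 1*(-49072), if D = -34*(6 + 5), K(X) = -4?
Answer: 48718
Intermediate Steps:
D = -374 (D = -34*11 = -374)
(D + K(1)*((5*(-1))*1)) - 1*(-49072) = (-374 - 4*5*(-1)) - 1*(-49072) = (-374 - (-20)) + 49072 = (-374 - 4*(-5)) + 49072 = (-374 + 20) + 49072 = -354 + 49072 = 48718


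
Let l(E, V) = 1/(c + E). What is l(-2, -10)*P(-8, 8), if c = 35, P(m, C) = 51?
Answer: 17/11 ≈ 1.5455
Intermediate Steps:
l(E, V) = 1/(35 + E)
l(-2, -10)*P(-8, 8) = 51/(35 - 2) = 51/33 = (1/33)*51 = 17/11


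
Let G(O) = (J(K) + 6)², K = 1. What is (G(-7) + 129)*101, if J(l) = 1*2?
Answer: 19493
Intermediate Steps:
J(l) = 2
G(O) = 64 (G(O) = (2 + 6)² = 8² = 64)
(G(-7) + 129)*101 = (64 + 129)*101 = 193*101 = 19493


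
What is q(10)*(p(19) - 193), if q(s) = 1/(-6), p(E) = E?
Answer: 29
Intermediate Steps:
q(s) = -⅙
q(10)*(p(19) - 193) = -(19 - 193)/6 = -⅙*(-174) = 29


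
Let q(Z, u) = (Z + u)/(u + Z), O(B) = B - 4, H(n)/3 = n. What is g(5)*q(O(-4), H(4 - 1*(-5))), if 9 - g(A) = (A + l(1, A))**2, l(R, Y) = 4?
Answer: -72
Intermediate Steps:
H(n) = 3*n
O(B) = -4 + B
g(A) = 9 - (4 + A)**2 (g(A) = 9 - (A + 4)**2 = 9 - (4 + A)**2)
q(Z, u) = 1 (q(Z, u) = (Z + u)/(Z + u) = 1)
g(5)*q(O(-4), H(4 - 1*(-5))) = (9 - (4 + 5)**2)*1 = (9 - 1*9**2)*1 = (9 - 1*81)*1 = (9 - 81)*1 = -72*1 = -72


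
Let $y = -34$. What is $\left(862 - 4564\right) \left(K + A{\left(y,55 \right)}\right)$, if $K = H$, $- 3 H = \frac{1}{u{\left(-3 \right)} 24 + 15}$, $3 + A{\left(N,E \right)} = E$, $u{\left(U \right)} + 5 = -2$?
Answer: $- \frac{29454346}{153} \approx -1.9251 \cdot 10^{5}$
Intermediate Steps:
$u{\left(U \right)} = -7$ ($u{\left(U \right)} = -5 - 2 = -7$)
$A{\left(N,E \right)} = -3 + E$
$H = \frac{1}{459}$ ($H = - \frac{1}{3 \left(\left(-7\right) 24 + 15\right)} = - \frac{1}{3 \left(-168 + 15\right)} = - \frac{1}{3 \left(-153\right)} = \left(- \frac{1}{3}\right) \left(- \frac{1}{153}\right) = \frac{1}{459} \approx 0.0021787$)
$K = \frac{1}{459} \approx 0.0021787$
$\left(862 - 4564\right) \left(K + A{\left(y,55 \right)}\right) = \left(862 - 4564\right) \left(\frac{1}{459} + \left(-3 + 55\right)\right) = - 3702 \left(\frac{1}{459} + 52\right) = \left(-3702\right) \frac{23869}{459} = - \frac{29454346}{153}$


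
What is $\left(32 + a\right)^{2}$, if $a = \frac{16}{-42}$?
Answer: $\frac{440896}{441} \approx 999.76$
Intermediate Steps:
$a = - \frac{8}{21}$ ($a = 16 \left(- \frac{1}{42}\right) = - \frac{8}{21} \approx -0.38095$)
$\left(32 + a\right)^{2} = \left(32 - \frac{8}{21}\right)^{2} = \left(\frac{664}{21}\right)^{2} = \frac{440896}{441}$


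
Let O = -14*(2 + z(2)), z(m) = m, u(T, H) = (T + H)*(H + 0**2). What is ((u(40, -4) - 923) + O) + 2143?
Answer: 1020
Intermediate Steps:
u(T, H) = H*(H + T) (u(T, H) = (H + T)*(H + 0) = (H + T)*H = H*(H + T))
O = -56 (O = -14*(2 + 2) = -14*4 = -56)
((u(40, -4) - 923) + O) + 2143 = ((-4*(-4 + 40) - 923) - 56) + 2143 = ((-4*36 - 923) - 56) + 2143 = ((-144 - 923) - 56) + 2143 = (-1067 - 56) + 2143 = -1123 + 2143 = 1020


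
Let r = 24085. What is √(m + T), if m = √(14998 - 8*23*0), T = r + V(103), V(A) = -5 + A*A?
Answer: √(34689 + √14998) ≈ 186.58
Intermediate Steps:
V(A) = -5 + A²
T = 34689 (T = 24085 + (-5 + 103²) = 24085 + (-5 + 10609) = 24085 + 10604 = 34689)
m = √14998 (m = √(14998 - 184*0) = √(14998 + 0) = √14998 ≈ 122.47)
√(m + T) = √(√14998 + 34689) = √(34689 + √14998)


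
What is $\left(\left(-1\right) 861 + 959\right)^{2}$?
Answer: $9604$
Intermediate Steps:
$\left(\left(-1\right) 861 + 959\right)^{2} = \left(-861 + 959\right)^{2} = 98^{2} = 9604$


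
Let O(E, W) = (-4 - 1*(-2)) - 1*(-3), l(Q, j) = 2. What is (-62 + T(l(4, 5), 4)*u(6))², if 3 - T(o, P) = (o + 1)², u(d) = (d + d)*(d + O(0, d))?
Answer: 320356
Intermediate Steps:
O(E, W) = 1 (O(E, W) = (-4 + 2) + 3 = -2 + 3 = 1)
u(d) = 2*d*(1 + d) (u(d) = (d + d)*(d + 1) = (2*d)*(1 + d) = 2*d*(1 + d))
T(o, P) = 3 - (1 + o)² (T(o, P) = 3 - (o + 1)² = 3 - (1 + o)²)
(-62 + T(l(4, 5), 4)*u(6))² = (-62 + (3 - (1 + 2)²)*(2*6*(1 + 6)))² = (-62 + (3 - 1*3²)*(2*6*7))² = (-62 + (3 - 1*9)*84)² = (-62 + (3 - 9)*84)² = (-62 - 6*84)² = (-62 - 504)² = (-566)² = 320356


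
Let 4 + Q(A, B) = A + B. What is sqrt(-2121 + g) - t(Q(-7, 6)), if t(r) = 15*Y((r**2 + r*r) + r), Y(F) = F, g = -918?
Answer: -675 + I*sqrt(3039) ≈ -675.0 + 55.127*I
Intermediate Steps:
Q(A, B) = -4 + A + B (Q(A, B) = -4 + (A + B) = -4 + A + B)
t(r) = 15*r + 30*r**2 (t(r) = 15*((r**2 + r*r) + r) = 15*((r**2 + r**2) + r) = 15*(2*r**2 + r) = 15*(r + 2*r**2) = 15*r + 30*r**2)
sqrt(-2121 + g) - t(Q(-7, 6)) = sqrt(-2121 - 918) - 15*(-4 - 7 + 6)*(1 + 2*(-4 - 7 + 6)) = sqrt(-3039) - 15*(-5)*(1 + 2*(-5)) = I*sqrt(3039) - 15*(-5)*(1 - 10) = I*sqrt(3039) - 15*(-5)*(-9) = I*sqrt(3039) - 1*675 = I*sqrt(3039) - 675 = -675 + I*sqrt(3039)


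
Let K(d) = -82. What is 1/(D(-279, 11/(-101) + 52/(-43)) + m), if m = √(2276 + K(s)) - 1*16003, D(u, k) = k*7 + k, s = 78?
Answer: -302041878347/4836720041497335 - 18861649*√2194/4836720041497335 ≈ -6.2630e-5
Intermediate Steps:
D(u, k) = 8*k (D(u, k) = 7*k + k = 8*k)
m = -16003 + √2194 (m = √(2276 - 82) - 1*16003 = √2194 - 16003 = -16003 + √2194 ≈ -15956.)
1/(D(-279, 11/(-101) + 52/(-43)) + m) = 1/(8*(11/(-101) + 52/(-43)) + (-16003 + √2194)) = 1/(8*(11*(-1/101) + 52*(-1/43)) + (-16003 + √2194)) = 1/(8*(-11/101 - 52/43) + (-16003 + √2194)) = 1/(8*(-5725/4343) + (-16003 + √2194)) = 1/(-45800/4343 + (-16003 + √2194)) = 1/(-69546829/4343 + √2194)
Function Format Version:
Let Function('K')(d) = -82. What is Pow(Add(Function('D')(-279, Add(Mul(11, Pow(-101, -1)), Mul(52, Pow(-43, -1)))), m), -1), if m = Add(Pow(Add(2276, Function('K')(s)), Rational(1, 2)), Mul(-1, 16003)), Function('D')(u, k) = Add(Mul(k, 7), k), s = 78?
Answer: Add(Rational(-302041878347, 4836720041497335), Mul(Rational(-18861649, 4836720041497335), Pow(2194, Rational(1, 2)))) ≈ -6.2630e-5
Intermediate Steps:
Function('D')(u, k) = Mul(8, k) (Function('D')(u, k) = Add(Mul(7, k), k) = Mul(8, k))
m = Add(-16003, Pow(2194, Rational(1, 2))) (m = Add(Pow(Add(2276, -82), Rational(1, 2)), Mul(-1, 16003)) = Add(Pow(2194, Rational(1, 2)), -16003) = Add(-16003, Pow(2194, Rational(1, 2))) ≈ -15956.)
Pow(Add(Function('D')(-279, Add(Mul(11, Pow(-101, -1)), Mul(52, Pow(-43, -1)))), m), -1) = Pow(Add(Mul(8, Add(Mul(11, Pow(-101, -1)), Mul(52, Pow(-43, -1)))), Add(-16003, Pow(2194, Rational(1, 2)))), -1) = Pow(Add(Mul(8, Add(Mul(11, Rational(-1, 101)), Mul(52, Rational(-1, 43)))), Add(-16003, Pow(2194, Rational(1, 2)))), -1) = Pow(Add(Mul(8, Add(Rational(-11, 101), Rational(-52, 43))), Add(-16003, Pow(2194, Rational(1, 2)))), -1) = Pow(Add(Mul(8, Rational(-5725, 4343)), Add(-16003, Pow(2194, Rational(1, 2)))), -1) = Pow(Add(Rational(-45800, 4343), Add(-16003, Pow(2194, Rational(1, 2)))), -1) = Pow(Add(Rational(-69546829, 4343), Pow(2194, Rational(1, 2))), -1)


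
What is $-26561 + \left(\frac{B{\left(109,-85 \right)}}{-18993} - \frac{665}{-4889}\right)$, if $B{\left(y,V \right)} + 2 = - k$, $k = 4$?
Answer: $- \frac{822118731406}{30952259} \approx -26561.0$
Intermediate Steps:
$B{\left(y,V \right)} = -6$ ($B{\left(y,V \right)} = -2 - 4 = -6$)
$-26561 + \left(\frac{B{\left(109,-85 \right)}}{-18993} - \frac{665}{-4889}\right) = -26561 - \left(- \frac{665}{4889} - \frac{2}{6331}\right) = -26561 - - \frac{4219893}{30952259} = -26561 + \left(\frac{2}{6331} + \frac{665}{4889}\right) = -26561 + \frac{4219893}{30952259} = - \frac{822118731406}{30952259}$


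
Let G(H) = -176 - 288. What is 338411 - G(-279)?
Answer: 338875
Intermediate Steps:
G(H) = -464
338411 - G(-279) = 338411 - 1*(-464) = 338411 + 464 = 338875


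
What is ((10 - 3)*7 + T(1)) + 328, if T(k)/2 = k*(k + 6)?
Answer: 391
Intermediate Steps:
T(k) = 2*k*(6 + k) (T(k) = 2*(k*(k + 6)) = 2*(k*(6 + k)) = 2*k*(6 + k))
((10 - 3)*7 + T(1)) + 328 = ((10 - 3)*7 + 2*1*(6 + 1)) + 328 = (7*7 + 2*1*7) + 328 = (49 + 14) + 328 = 63 + 328 = 391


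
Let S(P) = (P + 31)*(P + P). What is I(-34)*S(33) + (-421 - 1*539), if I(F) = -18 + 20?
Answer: 7488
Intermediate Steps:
I(F) = 2
S(P) = 2*P*(31 + P) (S(P) = (31 + P)*(2*P) = 2*P*(31 + P))
I(-34)*S(33) + (-421 - 1*539) = 2*(2*33*(31 + 33)) + (-421 - 1*539) = 2*(2*33*64) + (-421 - 539) = 2*4224 - 960 = 8448 - 960 = 7488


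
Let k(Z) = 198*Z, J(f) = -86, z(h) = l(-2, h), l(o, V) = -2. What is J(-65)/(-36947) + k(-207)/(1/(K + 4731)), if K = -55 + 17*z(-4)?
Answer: -7029425822278/36947 ≈ -1.9026e+8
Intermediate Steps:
z(h) = -2
K = -89 (K = -55 + 17*(-2) = -55 - 34 = -89)
J(-65)/(-36947) + k(-207)/(1/(K + 4731)) = -86/(-36947) + (198*(-207))/(1/(-89 + 4731)) = -86*(-1/36947) - 40986/(1/4642) = 86/36947 - 40986/1/4642 = 86/36947 - 40986*4642 = 86/36947 - 190257012 = -7029425822278/36947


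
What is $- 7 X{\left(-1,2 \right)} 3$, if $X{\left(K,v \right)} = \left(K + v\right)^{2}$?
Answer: $-21$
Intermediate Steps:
$- 7 X{\left(-1,2 \right)} 3 = - 7 \left(-1 + 2\right)^{2} \cdot 3 = - 7 \cdot 1^{2} \cdot 3 = \left(-7\right) 1 \cdot 3 = \left(-7\right) 3 = -21$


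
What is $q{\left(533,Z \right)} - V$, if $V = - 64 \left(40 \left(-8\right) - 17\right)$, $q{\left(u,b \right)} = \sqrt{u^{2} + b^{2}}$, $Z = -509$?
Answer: $-21568 + \sqrt{543170} \approx -20831.0$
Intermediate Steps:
$q{\left(u,b \right)} = \sqrt{b^{2} + u^{2}}$
$V = 21568$ ($V = - 64 \left(-320 - 17\right) = \left(-64\right) \left(-337\right) = 21568$)
$q{\left(533,Z \right)} - V = \sqrt{\left(-509\right)^{2} + 533^{2}} - 21568 = \sqrt{259081 + 284089} - 21568 = \sqrt{543170} - 21568 = -21568 + \sqrt{543170}$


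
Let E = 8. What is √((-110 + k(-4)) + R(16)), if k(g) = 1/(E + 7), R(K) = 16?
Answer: I*√21135/15 ≈ 9.6919*I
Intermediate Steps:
k(g) = 1/15 (k(g) = 1/(8 + 7) = 1/15)
√((-110 + k(-4)) + R(16)) = √((-110 + 1/15) + 16) = √(-1649/15 + 16) = √(-1409/15) = I*√21135/15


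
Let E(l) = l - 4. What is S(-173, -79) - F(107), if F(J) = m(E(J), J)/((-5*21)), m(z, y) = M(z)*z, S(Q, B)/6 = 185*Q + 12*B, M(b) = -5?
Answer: -4152181/21 ≈ -1.9772e+5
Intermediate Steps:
S(Q, B) = 72*B + 1110*Q (S(Q, B) = 6*(185*Q + 12*B) = 6*(12*B + 185*Q) = 72*B + 1110*Q)
E(l) = -4 + l
m(z, y) = -5*z
F(J) = -4/21 + J/21 (F(J) = (-5*(-4 + J))/((-5*21)) = (20 - 5*J)/(-105) = (20 - 5*J)*(-1/105) = -4/21 + J/21)
S(-173, -79) - F(107) = (72*(-79) + 1110*(-173)) - (-4/21 + (1/21)*107) = (-5688 - 192030) - (-4/21 + 107/21) = -197718 - 1*103/21 = -197718 - 103/21 = -4152181/21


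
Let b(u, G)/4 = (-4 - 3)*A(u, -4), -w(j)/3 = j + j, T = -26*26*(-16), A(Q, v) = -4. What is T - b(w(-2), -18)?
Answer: 10704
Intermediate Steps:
T = 10816 (T = -676*(-16) = 10816)
w(j) = -6*j (w(j) = -3*(j + j) = -6*j)
b(u, G) = 112 (b(u, G) = 4*((-4 - 3)*(-4)) = 4*(-7*(-4)) = 4*28 = 112)
T - b(w(-2), -18) = 10816 - 1*112 = 10816 - 112 = 10704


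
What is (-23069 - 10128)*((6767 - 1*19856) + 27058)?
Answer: -463728893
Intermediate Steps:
(-23069 - 10128)*((6767 - 1*19856) + 27058) = -33197*((6767 - 19856) + 27058) = -33197*(-13089 + 27058) = -33197*13969 = -463728893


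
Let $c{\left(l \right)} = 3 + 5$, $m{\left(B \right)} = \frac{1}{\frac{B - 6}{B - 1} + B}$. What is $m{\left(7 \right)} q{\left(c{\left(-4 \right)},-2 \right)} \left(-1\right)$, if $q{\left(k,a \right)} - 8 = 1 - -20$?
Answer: $- \frac{174}{43} \approx -4.0465$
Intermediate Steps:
$m{\left(B \right)} = \frac{1}{B + \frac{-6 + B}{-1 + B}}$ ($m{\left(B \right)} = \frac{1}{\frac{-6 + B}{-1 + B} + B} = \frac{1}{B + \frac{-6 + B}{-1 + B}}$)
$c{\left(l \right)} = 8$
$q{\left(k,a \right)} = 29$ ($q{\left(k,a \right)} = 8 + \left(1 - -20\right) = 8 + \left(1 + 20\right) = 8 + 21 = 29$)
$m{\left(7 \right)} q{\left(c{\left(-4 \right)},-2 \right)} \left(-1\right) = \frac{-1 + 7}{-6 + 7^{2}} \cdot 29 \left(-1\right) = \frac{1}{-6 + 49} \cdot 6 \cdot 29 \left(-1\right) = \frac{1}{43} \cdot 6 \cdot 29 \left(-1\right) = \frac{6}{43} \cdot 29 \left(-1\right) = \frac{174}{43} \left(-1\right) = - \frac{174}{43}$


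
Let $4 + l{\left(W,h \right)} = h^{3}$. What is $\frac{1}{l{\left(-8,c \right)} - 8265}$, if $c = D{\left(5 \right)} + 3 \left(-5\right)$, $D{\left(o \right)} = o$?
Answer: $- \frac{1}{9269} \approx -0.00010789$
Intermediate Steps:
$c = -10$ ($c = 5 + 3 \left(-5\right) = 5 - 15 = -10$)
$l{\left(W,h \right)} = -4 + h^{3}$
$\frac{1}{l{\left(-8,c \right)} - 8265} = \frac{1}{\left(-4 + \left(-10\right)^{3}\right) - 8265} = \frac{1}{\left(-4 - 1000\right) - 8265} = \frac{1}{-1004 - 8265} = \frac{1}{-9269} = - \frac{1}{9269}$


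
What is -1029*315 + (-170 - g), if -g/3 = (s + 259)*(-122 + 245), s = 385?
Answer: -86669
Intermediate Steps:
g = -237636 (g = -3*(385 + 259)*(-122 + 245) = -1932*123 = -3*79212 = -237636)
-1029*315 + (-170 - g) = -1029*315 + (-170 - 1*(-237636)) = -324135 + (-170 + 237636) = -324135 + 237466 = -86669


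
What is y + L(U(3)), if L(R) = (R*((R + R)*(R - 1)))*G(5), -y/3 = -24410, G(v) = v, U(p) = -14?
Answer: 43830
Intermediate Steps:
y = 73230 (y = -3*(-24410) = 73230)
L(R) = 10*R**2*(-1 + R) (L(R) = (R*((R + R)*(R - 1)))*5 = (R*((2*R)*(-1 + R)))*5 = (R*(2*R*(-1 + R)))*5 = (2*R**2*(-1 + R))*5 = 10*R**2*(-1 + R))
y + L(U(3)) = 73230 + 10*(-14)**2*(-1 - 14) = 73230 + 10*196*(-15) = 73230 - 29400 = 43830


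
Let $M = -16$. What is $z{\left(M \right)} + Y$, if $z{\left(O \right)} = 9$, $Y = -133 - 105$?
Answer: $-229$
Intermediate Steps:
$Y = -238$
$z{\left(M \right)} + Y = 9 - 238 = -229$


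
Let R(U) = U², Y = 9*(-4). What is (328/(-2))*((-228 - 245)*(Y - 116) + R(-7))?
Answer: -11798980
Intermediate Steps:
Y = -36
(328/(-2))*((-228 - 245)*(Y - 116) + R(-7)) = (328/(-2))*((-228 - 245)*(-36 - 116) + (-7)²) = (328*(-½))*(-473*(-152) + 49) = -164*(71896 + 49) = -164*71945 = -11798980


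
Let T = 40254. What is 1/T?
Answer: 1/40254 ≈ 2.4842e-5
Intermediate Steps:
1/T = 1/40254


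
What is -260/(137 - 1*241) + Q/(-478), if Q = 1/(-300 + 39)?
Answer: 155948/62379 ≈ 2.5000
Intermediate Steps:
Q = -1/261 (Q = 1/(-261) = -1/261 ≈ -0.0038314)
-260/(137 - 1*241) + Q/(-478) = -260/(137 - 1*241) - 1/261/(-478) = -260/(137 - 241) - 1/261*(-1/478) = -260/(-104) + 1/124758 = -260*(-1/104) + 1/124758 = 5/2 + 1/124758 = 155948/62379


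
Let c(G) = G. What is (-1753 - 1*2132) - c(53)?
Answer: -3938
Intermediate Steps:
(-1753 - 1*2132) - c(53) = (-1753 - 1*2132) - 1*53 = (-1753 - 2132) - 53 = -3885 - 53 = -3938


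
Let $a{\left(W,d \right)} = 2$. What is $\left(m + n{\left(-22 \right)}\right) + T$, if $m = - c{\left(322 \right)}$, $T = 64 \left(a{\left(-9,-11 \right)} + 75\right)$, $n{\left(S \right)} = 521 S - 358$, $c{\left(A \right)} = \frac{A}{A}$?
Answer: $-6893$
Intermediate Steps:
$c{\left(A \right)} = 1$
$n{\left(S \right)} = -358 + 521 S$
$T = 4928$ ($T = 64 \left(2 + 75\right) = 64 \cdot 77 = 4928$)
$m = -1$ ($m = \left(-1\right) 1 = -1$)
$\left(m + n{\left(-22 \right)}\right) + T = \left(-1 + \left(-358 + 521 \left(-22\right)\right)\right) + 4928 = \left(-1 - 11820\right) + 4928 = -11821 + 4928 = -6893$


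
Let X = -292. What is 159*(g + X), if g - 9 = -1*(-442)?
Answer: 25281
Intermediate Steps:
g = 451 (g = 9 - 1*(-442) = 9 + 442 = 451)
159*(g + X) = 159*(451 - 292) = 159*159 = 25281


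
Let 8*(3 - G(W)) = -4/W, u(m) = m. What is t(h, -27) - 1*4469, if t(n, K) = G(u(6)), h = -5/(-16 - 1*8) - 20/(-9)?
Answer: -53591/12 ≈ -4465.9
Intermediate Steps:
h = 175/72 (h = -5/(-16 - 8) - 20*(-1/9) = -5/(-24) + 20/9 = -5*(-1/24) + 20/9 = 5/24 + 20/9 = 175/72 ≈ 2.4306)
G(W) = 3 + 1/(2*W) (G(W) = 3 - (-1)/(2*W) = 3 + 1/(2*W))
t(n, K) = 37/12 (t(n, K) = 3 + (1/2)/6 = 3 + (1/2)*(1/6) = 3 + 1/12 = 37/12)
t(h, -27) - 1*4469 = 37/12 - 1*4469 = 37/12 - 4469 = -53591/12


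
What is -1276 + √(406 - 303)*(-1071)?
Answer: -1276 - 1071*√103 ≈ -12145.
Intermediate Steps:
-1276 + √(406 - 303)*(-1071) = -1276 + √103*(-1071) = -1276 - 1071*√103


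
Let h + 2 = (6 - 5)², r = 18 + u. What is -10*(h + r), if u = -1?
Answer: -160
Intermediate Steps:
r = 17 (r = 18 - 1 = 17)
h = -1 (h = -2 + (6 - 5)² = -2 + 1² = -2 + 1 = -1)
-10*(h + r) = -10*(-1 + 17) = -10*16 = -160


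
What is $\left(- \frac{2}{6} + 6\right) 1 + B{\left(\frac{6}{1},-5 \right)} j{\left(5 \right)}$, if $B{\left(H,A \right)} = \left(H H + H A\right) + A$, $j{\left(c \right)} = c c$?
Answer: $\frac{92}{3} \approx 30.667$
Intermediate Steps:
$j{\left(c \right)} = c^{2}$
$B{\left(H,A \right)} = A + H^{2} + A H$ ($B{\left(H,A \right)} = \left(H^{2} + A H\right) + A = A + H^{2} + A H$)
$\left(- \frac{2}{6} + 6\right) 1 + B{\left(\frac{6}{1},-5 \right)} j{\left(5 \right)} = \left(- \frac{2}{6} + 6\right) 1 + \left(-5 + \left(\frac{6}{1}\right)^{2} - 5 \cdot \frac{6}{1}\right) 5^{2} = \left(\left(-2\right) \frac{1}{6} + 6\right) 1 + \left(-5 + \left(6 \cdot 1\right)^{2} - 5 \cdot 6 \cdot 1\right) 25 = \left(- \frac{1}{3} + 6\right) 1 + \left(-5 + 6^{2} - 30\right) 25 = \frac{17}{3} \cdot 1 + \left(-5 + 36 - 30\right) 25 = \frac{17}{3} + 1 \cdot 25 = \frac{17}{3} + 25 = \frac{92}{3}$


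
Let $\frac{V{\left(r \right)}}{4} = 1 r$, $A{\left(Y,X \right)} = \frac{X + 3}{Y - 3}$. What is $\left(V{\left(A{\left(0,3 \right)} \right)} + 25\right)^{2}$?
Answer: $289$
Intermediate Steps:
$A{\left(Y,X \right)} = \frac{3 + X}{-3 + Y}$
$V{\left(r \right)} = 4 r$ ($V{\left(r \right)} = 4 \cdot 1 r = 4 r$)
$\left(V{\left(A{\left(0,3 \right)} \right)} + 25\right)^{2} = \left(4 \frac{3 + 3}{-3 + 0} + 25\right)^{2} = \left(4 \frac{1}{-3} \cdot 6 + 25\right)^{2} = \left(4 \left(\left(- \frac{1}{3}\right) 6\right) + 25\right)^{2} = \left(4 \left(-2\right) + 25\right)^{2} = \left(-8 + 25\right)^{2} = 17^{2} = 289$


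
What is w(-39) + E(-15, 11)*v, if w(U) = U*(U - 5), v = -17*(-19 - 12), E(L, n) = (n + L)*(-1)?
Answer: 3824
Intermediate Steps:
E(L, n) = -L - n (E(L, n) = (L + n)*(-1) = -L - n)
v = 527 (v = -17*(-31) = 527)
w(U) = U*(-5 + U)
w(-39) + E(-15, 11)*v = -39*(-5 - 39) + (-1*(-15) - 1*11)*527 = -39*(-44) + (15 - 11)*527 = 1716 + 4*527 = 1716 + 2108 = 3824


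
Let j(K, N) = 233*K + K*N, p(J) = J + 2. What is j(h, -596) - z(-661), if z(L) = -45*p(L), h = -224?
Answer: 51657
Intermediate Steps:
p(J) = 2 + J
z(L) = -90 - 45*L (z(L) = -45*(2 + L) = -90 - 45*L)
j(h, -596) - z(-661) = -224*(233 - 596) - (-90 - 45*(-661)) = -224*(-363) - (-90 + 29745) = 81312 - 1*29655 = 81312 - 29655 = 51657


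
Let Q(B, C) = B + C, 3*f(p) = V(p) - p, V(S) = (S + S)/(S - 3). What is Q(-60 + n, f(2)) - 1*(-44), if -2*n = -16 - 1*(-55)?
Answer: -75/2 ≈ -37.500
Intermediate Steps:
V(S) = 2*S/(-3 + S) (V(S) = (2*S)/(-3 + S) = 2*S/(-3 + S))
f(p) = -p/3 + 2*p/(3*(-3 + p)) (f(p) = (2*p/(-3 + p) - p)/3 = (-p + 2*p/(-3 + p))/3 = -p/3 + 2*p/(3*(-3 + p)))
n = -39/2 (n = -(-16 - 1*(-55))/2 = -(-16 + 55)/2 = -½*39 = -39/2 ≈ -19.500)
Q(-60 + n, f(2)) - 1*(-44) = ((-60 - 39/2) + (⅓)*2*(5 - 1*2)/(-3 + 2)) - 1*(-44) = (-159/2 + (⅓)*2*(5 - 2)/(-1)) + 44 = (-159/2 + (⅓)*2*(-1)*3) + 44 = (-159/2 - 2) + 44 = -163/2 + 44 = -75/2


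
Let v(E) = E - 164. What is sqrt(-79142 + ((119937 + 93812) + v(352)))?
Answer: sqrt(134795) ≈ 367.14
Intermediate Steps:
v(E) = -164 + E
sqrt(-79142 + ((119937 + 93812) + v(352))) = sqrt(-79142 + ((119937 + 93812) + (-164 + 352))) = sqrt(-79142 + (213749 + 188)) = sqrt(-79142 + 213937) = sqrt(134795)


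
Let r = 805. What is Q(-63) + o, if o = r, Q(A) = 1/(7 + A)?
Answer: 45079/56 ≈ 804.98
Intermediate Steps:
o = 805
Q(-63) + o = 1/(7 - 63) + 805 = 1/(-56) + 805 = -1/56 + 805 = 45079/56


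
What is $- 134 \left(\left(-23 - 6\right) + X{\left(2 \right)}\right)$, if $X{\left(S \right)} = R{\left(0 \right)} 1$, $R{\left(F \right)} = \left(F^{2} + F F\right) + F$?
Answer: $3886$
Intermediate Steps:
$R{\left(F \right)} = F + 2 F^{2}$ ($R{\left(F \right)} = \left(F^{2} + F^{2}\right) + F = 2 F^{2} + F = F + 2 F^{2}$)
$X{\left(S \right)} = 0$ ($X{\left(S \right)} = 0 \left(1 + 2 \cdot 0\right) 1 = 0 \left(1 + 0\right) 1 = 0 \cdot 1 \cdot 1 = 0 \cdot 1 = 0$)
$- 134 \left(\left(-23 - 6\right) + X{\left(2 \right)}\right) = - 134 \left(\left(-23 - 6\right) + 0\right) = - 134 \left(-29 + 0\right) = \left(-134\right) \left(-29\right) = 3886$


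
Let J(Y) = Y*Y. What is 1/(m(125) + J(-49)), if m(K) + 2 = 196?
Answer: 1/2595 ≈ 0.00038536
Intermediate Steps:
J(Y) = Y²
m(K) = 194 (m(K) = -2 + 196 = 194)
1/(m(125) + J(-49)) = 1/(194 + (-49)²) = 1/(194 + 2401) = 1/2595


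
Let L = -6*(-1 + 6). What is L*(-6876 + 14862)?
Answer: -239580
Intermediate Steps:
L = -30 (L = -6*5 = -30)
L*(-6876 + 14862) = -30*(-6876 + 14862) = -30*7986 = -239580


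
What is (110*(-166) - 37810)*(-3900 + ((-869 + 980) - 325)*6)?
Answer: 290666880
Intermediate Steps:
(110*(-166) - 37810)*(-3900 + ((-869 + 980) - 325)*6) = (-18260 - 37810)*(-3900 + (111 - 325)*6) = -56070*(-3900 - 214*6) = -56070*(-3900 - 1284) = -56070*(-5184) = 290666880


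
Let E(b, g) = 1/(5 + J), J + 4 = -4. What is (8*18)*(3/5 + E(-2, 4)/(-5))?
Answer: 96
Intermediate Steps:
J = -8 (J = -4 - 4 = -8)
E(b, g) = -⅓ (E(b, g) = 1/(5 - 8) = 1/(-3) = -⅓)
(8*18)*(3/5 + E(-2, 4)/(-5)) = (8*18)*(3/5 - ⅓/(-5)) = 144*(3*(⅕) - ⅓*(-⅕)) = 144*(⅗ + 1/15) = 144*(⅔) = 96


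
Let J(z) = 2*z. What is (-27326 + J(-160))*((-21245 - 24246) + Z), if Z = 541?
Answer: 1242687700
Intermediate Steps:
(-27326 + J(-160))*((-21245 - 24246) + Z) = (-27326 + 2*(-160))*((-21245 - 24246) + 541) = (-27326 - 320)*(-45491 + 541) = -27646*(-44950) = 1242687700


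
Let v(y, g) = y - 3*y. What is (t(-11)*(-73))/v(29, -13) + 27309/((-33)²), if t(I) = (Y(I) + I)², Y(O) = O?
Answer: 6676745/10527 ≈ 634.25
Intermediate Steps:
v(y, g) = -2*y
t(I) = 4*I² (t(I) = (I + I)² = (2*I)² = 4*I²)
(t(-11)*(-73))/v(29, -13) + 27309/((-33)²) = ((4*(-11)²)*(-73))/((-2*29)) + 27309/((-33)²) = ((4*121)*(-73))/(-58) + 27309/1089 = (484*(-73))*(-1/58) + 27309*(1/1089) = -35332*(-1/58) + 9103/363 = 17666/29 + 9103/363 = 6676745/10527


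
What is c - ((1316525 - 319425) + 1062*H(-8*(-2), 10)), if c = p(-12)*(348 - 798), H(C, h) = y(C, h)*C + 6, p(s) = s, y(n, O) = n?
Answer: -1269944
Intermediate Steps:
H(C, h) = 6 + C² (H(C, h) = C*C + 6 = C² + 6 = 6 + C²)
c = 5400 (c = -12*(348 - 798) = -12*(-450) = 5400)
c - ((1316525 - 319425) + 1062*H(-8*(-2), 10)) = 5400 - ((1316525 - 319425) + 1062*(6 + (-8*(-2))²)) = 5400 - (997100 + 1062*(6 + 16²)) = 5400 - (997100 + 1062*(6 + 256)) = 5400 - (997100 + 1062*262) = 5400 - (997100 + 278244) = 5400 - 1*1275344 = 5400 - 1275344 = -1269944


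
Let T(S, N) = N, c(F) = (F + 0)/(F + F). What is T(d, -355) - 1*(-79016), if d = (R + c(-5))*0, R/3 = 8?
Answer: 78661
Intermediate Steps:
R = 24 (R = 3*8 = 24)
c(F) = 1/2 (c(F) = F/((2*F)) = F*(1/(2*F)) = 1/2)
d = 0 (d = (24 + 1/2)*0 = (49/2)*0 = 0)
T(d, -355) - 1*(-79016) = -355 - 1*(-79016) = -355 + 79016 = 78661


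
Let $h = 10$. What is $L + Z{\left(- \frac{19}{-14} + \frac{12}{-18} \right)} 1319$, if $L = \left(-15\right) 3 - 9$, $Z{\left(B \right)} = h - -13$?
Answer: $30283$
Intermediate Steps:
$Z{\left(B \right)} = 23$ ($Z{\left(B \right)} = 10 - -13 = 10 + 13 = 23$)
$L = -54$ ($L = -45 - 9 = -54$)
$L + Z{\left(- \frac{19}{-14} + \frac{12}{-18} \right)} 1319 = -54 + 23 \cdot 1319 = -54 + 30337 = 30283$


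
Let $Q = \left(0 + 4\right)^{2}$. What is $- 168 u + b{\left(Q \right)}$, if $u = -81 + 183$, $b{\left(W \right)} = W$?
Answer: $-17120$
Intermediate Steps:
$Q = 16$ ($Q = 4^{2} = 16$)
$u = 102$
$- 168 u + b{\left(Q \right)} = \left(-168\right) 102 + 16 = -17136 + 16 = -17120$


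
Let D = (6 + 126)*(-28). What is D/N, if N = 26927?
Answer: -3696/26927 ≈ -0.13726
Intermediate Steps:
D = -3696 (D = 132*(-28) = -3696)
D/N = -3696/26927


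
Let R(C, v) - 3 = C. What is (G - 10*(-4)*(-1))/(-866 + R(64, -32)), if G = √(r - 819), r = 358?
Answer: 40/799 - I*√461/799 ≈ 0.050063 - 0.026872*I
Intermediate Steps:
R(C, v) = 3 + C
G = I*√461 (G = √(358 - 819) = √(-461) = I*√461 ≈ 21.471*I)
(G - 10*(-4)*(-1))/(-866 + R(64, -32)) = (I*√461 - 10*(-4)*(-1))/(-866 + (3 + 64)) = (I*√461 + 40*(-1))/(-866 + 67) = (I*√461 - 40)/(-799) = (-40 + I*√461)*(-1/799) = 40/799 - I*√461/799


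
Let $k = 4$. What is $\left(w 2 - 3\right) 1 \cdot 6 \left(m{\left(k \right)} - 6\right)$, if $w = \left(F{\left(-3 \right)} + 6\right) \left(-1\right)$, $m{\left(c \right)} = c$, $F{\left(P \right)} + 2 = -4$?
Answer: $36$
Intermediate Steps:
$F{\left(P \right)} = -6$ ($F{\left(P \right)} = -2 - 4 = -6$)
$w = 0$ ($w = \left(-6 + 6\right) \left(-1\right) = 0 \left(-1\right) = 0$)
$\left(w 2 - 3\right) 1 \cdot 6 \left(m{\left(k \right)} - 6\right) = \left(0 \cdot 2 - 3\right) 1 \cdot 6 \left(4 - 6\right) = \left(0 - 3\right) 1 \cdot 6 \left(4 - 6\right) = \left(-3\right) 1 \cdot 6 \left(-2\right) = \left(-3\right) 6 \left(-2\right) = \left(-18\right) \left(-2\right) = 36$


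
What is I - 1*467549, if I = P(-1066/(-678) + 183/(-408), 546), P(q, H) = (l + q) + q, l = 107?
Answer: -10775421175/23052 ≈ -4.6744e+5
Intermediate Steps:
P(q, H) = 107 + 2*q (P(q, H) = (107 + q) + q = 107 + 2*q)
I = 2518373/23052 (I = 107 + 2*(-1066/(-678) + 183/(-408)) = 107 + 2*(-1066*(-1/678) + 183*(-1/408)) = 107 + 2*(533/339 - 61/136) = 107 + 2*(51809/46104) = 107 + 51809/23052 = 2518373/23052 ≈ 109.25)
I - 1*467549 = 2518373/23052 - 1*467549 = 2518373/23052 - 467549 = -10775421175/23052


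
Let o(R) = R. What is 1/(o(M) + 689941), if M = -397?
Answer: 1/689544 ≈ 1.4502e-6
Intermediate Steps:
1/(o(M) + 689941) = 1/(-397 + 689941) = 1/689544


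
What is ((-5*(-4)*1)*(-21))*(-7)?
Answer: 2940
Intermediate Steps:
((-5*(-4)*1)*(-21))*(-7) = ((20*1)*(-21))*(-7) = (20*(-21))*(-7) = -420*(-7) = 2940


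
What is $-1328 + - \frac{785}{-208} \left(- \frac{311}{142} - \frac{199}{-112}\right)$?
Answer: $- \frac{2199113543}{1654016} \approx -1329.6$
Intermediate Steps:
$-1328 + - \frac{785}{-208} \left(- \frac{311}{142} - \frac{199}{-112}\right) = -1328 + \left(-785\right) \left(- \frac{1}{208}\right) \left(\left(-311\right) \frac{1}{142} - - \frac{199}{112}\right) = -1328 + \frac{785 \left(- \frac{311}{142} + \frac{199}{112}\right)}{208} = -1328 + \frac{785}{208} \left(- \frac{3287}{7952}\right) = -1328 - \frac{2580295}{1654016} = - \frac{2199113543}{1654016}$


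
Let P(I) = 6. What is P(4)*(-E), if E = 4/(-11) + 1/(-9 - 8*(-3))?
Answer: 386/187 ≈ 2.0642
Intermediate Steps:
E = -193/561 (E = 4*(-1/11) - 1/3/(-17) = -4/11 - 1/17*(-1/3) = -4/11 + 1/51 = -193/561 ≈ -0.34403)
P(4)*(-E) = 6*(-1*(-193/561)) = 6*(193/561) = 386/187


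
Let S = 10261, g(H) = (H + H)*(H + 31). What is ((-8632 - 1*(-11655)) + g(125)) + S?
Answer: 52284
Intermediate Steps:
g(H) = 2*H*(31 + H) (g(H) = (2*H)*(31 + H) = 2*H*(31 + H))
((-8632 - 1*(-11655)) + g(125)) + S = ((-8632 - 1*(-11655)) + 2*125*(31 + 125)) + 10261 = ((-8632 + 11655) + 2*125*156) + 10261 = (3023 + 39000) + 10261 = 42023 + 10261 = 52284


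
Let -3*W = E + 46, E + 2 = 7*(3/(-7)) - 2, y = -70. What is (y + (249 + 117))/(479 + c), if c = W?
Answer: 148/233 ≈ 0.63519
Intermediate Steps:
E = -7 (E = -2 + (7*(3/(-7)) - 2) = -2 + (7*(3*(-⅐)) - 2) = -2 + (7*(-3/7) - 2) = -2 + (-3 - 2) = -2 - 5 = -7)
W = -13 (W = -(-7 + 46)/3 = -⅓*39 = -13)
c = -13
(y + (249 + 117))/(479 + c) = (-70 + (249 + 117))/(479 - 13) = (-70 + 366)/466 = 296*(1/466) = 148/233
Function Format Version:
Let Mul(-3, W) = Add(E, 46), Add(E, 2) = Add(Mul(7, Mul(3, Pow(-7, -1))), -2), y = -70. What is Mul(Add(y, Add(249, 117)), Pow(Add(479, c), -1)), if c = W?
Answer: Rational(148, 233) ≈ 0.63519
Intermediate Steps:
E = -7 (E = Add(-2, Add(Mul(7, Mul(3, Pow(-7, -1))), -2)) = Add(-2, Add(Mul(7, Mul(3, Rational(-1, 7))), -2)) = Add(-2, Add(Mul(7, Rational(-3, 7)), -2)) = Add(-2, Add(-3, -2)) = Add(-2, -5) = -7)
W = -13 (W = Mul(Rational(-1, 3), Add(-7, 46)) = Mul(Rational(-1, 3), 39) = -13)
c = -13
Mul(Add(y, Add(249, 117)), Pow(Add(479, c), -1)) = Mul(Add(-70, Add(249, 117)), Pow(Add(479, -13), -1)) = Mul(Add(-70, 366), Pow(466, -1)) = Mul(296, Rational(1, 466)) = Rational(148, 233)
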